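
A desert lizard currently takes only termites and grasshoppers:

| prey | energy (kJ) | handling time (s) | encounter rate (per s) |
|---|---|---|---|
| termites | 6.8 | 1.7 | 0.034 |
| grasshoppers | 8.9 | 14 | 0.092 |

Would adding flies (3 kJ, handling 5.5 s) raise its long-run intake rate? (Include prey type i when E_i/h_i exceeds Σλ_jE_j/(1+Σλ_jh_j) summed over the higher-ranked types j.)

Intake rate on the current diet: R = (0.034×6.8 + 0.092×8.9) / (1 + 0.034×1.7 + 0.092×14) = 1.05/2.346 = 0.4476 kJ/s.
flies: E/h = 3/5.5 = 0.5455 kJ/s.
0.5455 > 0.4476, so adding flies raises the average — include it.

Yes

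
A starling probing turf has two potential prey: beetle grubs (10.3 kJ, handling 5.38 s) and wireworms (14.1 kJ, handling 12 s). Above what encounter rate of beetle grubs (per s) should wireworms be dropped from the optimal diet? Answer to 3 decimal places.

The zero-one rule: include wireworms iff E₂/h₂ > λE₁/(1+λh₁). Equality gives the switch point.
λE₁h₂ = E₂ + λE₂h₁ ⇒ λ = E₂/(E₁h₂ − E₂h₁) = 14.1/(123.6 − 75.86) = 0.2953 per s.

0.295 per s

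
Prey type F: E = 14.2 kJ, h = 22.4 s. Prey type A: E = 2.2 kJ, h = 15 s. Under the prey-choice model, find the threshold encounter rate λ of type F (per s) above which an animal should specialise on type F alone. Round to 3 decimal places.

At the threshold, the rate on type F alone equals the profitability of type A: λ·14.2/(1 + λ·22.4) = 2.2/15 = 0.1467.
Rearranging, λ(14.2 − 0.1467×22.4) = 0.1467, so λ = 0.1467/10.91 = 0.01344 per s.

0.013 per s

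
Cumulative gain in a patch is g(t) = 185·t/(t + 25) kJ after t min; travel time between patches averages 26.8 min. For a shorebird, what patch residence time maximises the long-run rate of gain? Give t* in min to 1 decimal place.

25.9 min

Optimal t* satisfies g'(t*) = g(t*)/(T + t*).
g'(t) = 185·25/(t + 25)². Setting 185·25/(t+25)² = 185t/[(t+25)(26.8+t)] gives 25(26.8+t) = t(t+25), so t² = 25×26.8 = 670.
t* = √670 = 25.88 min.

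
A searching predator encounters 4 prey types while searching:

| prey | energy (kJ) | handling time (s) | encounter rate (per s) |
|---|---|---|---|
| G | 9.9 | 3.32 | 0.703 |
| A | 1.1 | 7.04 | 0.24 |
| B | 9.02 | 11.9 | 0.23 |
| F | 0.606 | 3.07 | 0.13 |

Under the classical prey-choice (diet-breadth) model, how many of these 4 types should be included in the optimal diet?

1

Rank by E/h (kJ/s): G 2.98, B 0.758, F 0.197, A 0.156. Include each in turn until the next type's E/h falls below the running intake rate.
Rate on top 1: 2.088. B: 0.758 < 2.088 → exclude; stop.
Optimal diet: G — 1 of 4 types.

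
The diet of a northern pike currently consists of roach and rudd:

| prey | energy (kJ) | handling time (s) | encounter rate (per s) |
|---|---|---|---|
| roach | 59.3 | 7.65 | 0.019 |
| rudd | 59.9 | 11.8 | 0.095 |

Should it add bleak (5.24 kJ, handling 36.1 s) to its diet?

Intake rate on the current diet: R = (0.019×59.3 + 0.095×59.9) / (1 + 0.019×7.65 + 0.095×11.8) = 6.817/2.266 = 3.008 kJ/s.
Profitability of bleak: 5.24/36.1 = 0.1452 kJ/s.
0.1452 < 3.008, so adding bleak would lower the average — exclude it.

No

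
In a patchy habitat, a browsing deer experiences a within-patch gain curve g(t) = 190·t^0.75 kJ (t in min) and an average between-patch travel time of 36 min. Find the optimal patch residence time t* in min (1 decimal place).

Optimal t* satisfies g'(t*) = g(t*)/(T + t*).
g'(t) = 0.75·190·t^-0.25. Setting 0.75·190·t^-0.25 = 190·t^0.75/(36+t) gives 0.75(36+t) = t, so 0.25·t = 0.75×36.
t* = 0.75×36/0.25 = 108 min.

108.0 min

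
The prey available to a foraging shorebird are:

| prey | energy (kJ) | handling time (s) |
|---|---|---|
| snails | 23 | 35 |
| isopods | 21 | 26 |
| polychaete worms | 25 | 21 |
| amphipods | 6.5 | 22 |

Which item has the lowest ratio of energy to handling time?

amphipods

Profitability E/h (kJ/s): snails = 23/35 = 0.657, isopods = 21/26 = 0.808, polychaete worms = 25/21 = 1.19, amphipods = 6.5/22 = 0.295.
Ranked: polychaete worms > isopods > snails > amphipods.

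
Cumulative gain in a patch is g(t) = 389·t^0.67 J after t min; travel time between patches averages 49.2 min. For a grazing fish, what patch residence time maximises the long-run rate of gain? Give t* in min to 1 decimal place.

Optimal t* satisfies g'(t*) = g(t*)/(T + t*).
g'(t) = 0.67·389·t^-0.33. Setting 0.67·389·t^-0.33 = 389·t^0.67/(49.2+t) gives 0.67(49.2+t) = t, so 0.33·t = 0.67×49.2.
t* = 0.67×49.2/0.33 = 99.89 min.

99.9 min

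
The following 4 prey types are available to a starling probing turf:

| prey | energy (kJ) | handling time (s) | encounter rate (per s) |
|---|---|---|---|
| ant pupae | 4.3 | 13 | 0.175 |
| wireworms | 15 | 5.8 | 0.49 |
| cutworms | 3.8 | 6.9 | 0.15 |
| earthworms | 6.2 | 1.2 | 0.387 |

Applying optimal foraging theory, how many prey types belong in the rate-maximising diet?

2

Profitabilities (E/h, kJ/s): earthworms 5.17, wireworms 2.59, cutworms 0.551, ant pupae 0.331. Add prey in this order while the next type's profitability exceeds the intake rate on those already taken.
Rate on top 1: 1.638. wireworms: 2.59 > 1.638 → include.
Rate on top 2: 2.264. cutworms: 0.551 < 2.264 → exclude; stop.
Optimal diet: earthworms, wireworms — 2 of 4 types.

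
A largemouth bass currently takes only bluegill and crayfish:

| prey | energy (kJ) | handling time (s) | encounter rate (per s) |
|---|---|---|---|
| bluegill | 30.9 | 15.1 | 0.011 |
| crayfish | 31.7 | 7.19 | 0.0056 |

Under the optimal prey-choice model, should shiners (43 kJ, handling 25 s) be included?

Yes

Intake rate on the current diet: R = (0.011×30.9 + 0.0056×31.7) / (1 + 0.011×15.1 + 0.0056×7.19) = 0.5174/1.206 = 0.4289 kJ/s.
shiners: E/h = 43/25 = 1.72 kJ/s.
1.72 > 0.4289, so adding shiners raises the average — include it.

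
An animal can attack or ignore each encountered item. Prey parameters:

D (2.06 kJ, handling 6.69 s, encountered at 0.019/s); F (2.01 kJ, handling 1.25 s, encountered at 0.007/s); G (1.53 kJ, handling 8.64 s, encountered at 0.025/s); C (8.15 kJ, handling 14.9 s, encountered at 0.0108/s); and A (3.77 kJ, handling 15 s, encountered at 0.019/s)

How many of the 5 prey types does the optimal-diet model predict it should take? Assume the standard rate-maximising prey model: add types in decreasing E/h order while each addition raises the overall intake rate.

Profitabilities (E/h, kJ/s): F 1.61, C 0.547, D 0.308, A 0.251, G 0.177. Add prey in this order while the next type's profitability exceeds the intake rate on those already taken.
Rate on top 1: 0.01395. C: 0.547 > 0.01395 → include.
Rate on top 2: 0.08728. D: 0.308 > 0.08728 → include.
Rate on top 3: 0.1089. A: 0.251 > 0.1089 → include.
Rate on top 4: 0.1346. G: 0.177 > 0.1346 → include.
Optimal diet: F, C, D, A, G — 5 of 5 types.

5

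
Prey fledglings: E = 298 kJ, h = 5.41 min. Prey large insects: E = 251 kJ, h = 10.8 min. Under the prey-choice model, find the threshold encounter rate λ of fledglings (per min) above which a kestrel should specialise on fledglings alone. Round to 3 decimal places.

The zero-one rule: include large insects iff E₂/h₂ > λE₁/(1+λh₁). Equality gives the switch point.
λE₁h₂ = E₂ + λE₂h₁ ⇒ λ = E₂/(E₁h₂ − E₂h₁) = 251/(3218 − 1358) = 0.1349 per min.

0.135 per min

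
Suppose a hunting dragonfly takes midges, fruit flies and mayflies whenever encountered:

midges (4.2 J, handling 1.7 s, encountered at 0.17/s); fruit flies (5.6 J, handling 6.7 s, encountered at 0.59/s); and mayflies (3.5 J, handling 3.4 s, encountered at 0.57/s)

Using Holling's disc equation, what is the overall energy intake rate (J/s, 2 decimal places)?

Energy encountered per unit search time: 0.17×4.2 + 0.59×5.6 + 0.57×3.5 = 6.013 J/s.
Handling time per unit search time: 0.17×1.7 + 0.59×6.7 + 0.57×3.4 = 6.18.
Rate = 6.013/(1 + 6.18) = 0.8375 J/s.

0.84 J/s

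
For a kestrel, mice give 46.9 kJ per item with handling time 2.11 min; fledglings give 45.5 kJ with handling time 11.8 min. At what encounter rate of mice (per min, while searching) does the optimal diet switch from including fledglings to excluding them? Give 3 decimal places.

0.099 per min

Drop fledglings once their profitability E₂/h₂ falls below the rate achievable on mice alone: E₂/h₂ = λE₁/(1 + λh₁).
Solve for λ: λE₁h₂ = E₂(1 + λh₁) → λ(E₁h₂ − E₂h₁) = E₂ → λ = E₂/(E₁h₂ − E₂h₁).
λ = 45.5/(46.9×11.8 − 45.5×2.11) = 45.5/457.4 = 0.09947 per min.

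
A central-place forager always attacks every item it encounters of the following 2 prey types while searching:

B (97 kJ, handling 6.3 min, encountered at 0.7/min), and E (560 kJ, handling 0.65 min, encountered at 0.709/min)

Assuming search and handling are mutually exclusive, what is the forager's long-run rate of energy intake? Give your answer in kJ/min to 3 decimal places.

R = (0.7×97 + 0.709×560) / (1 + 0.7×6.3 + 0.709×0.65) = 464.9/5.871 = 79.19 kJ/min.

79.195 kJ/min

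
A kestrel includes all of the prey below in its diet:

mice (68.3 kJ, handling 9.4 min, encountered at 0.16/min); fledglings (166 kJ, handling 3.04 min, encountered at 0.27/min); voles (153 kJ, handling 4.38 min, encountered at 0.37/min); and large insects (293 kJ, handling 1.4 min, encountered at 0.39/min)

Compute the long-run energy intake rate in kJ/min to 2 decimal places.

41.27 kJ/min

R = (0.16×68.3 + 0.27×166 + 0.37×153 + 0.39×293) / (1 + 0.16×9.4 + 0.27×3.04 + 0.37×4.38 + 0.39×1.4) = 226.6/5.491 = 41.27 kJ/min.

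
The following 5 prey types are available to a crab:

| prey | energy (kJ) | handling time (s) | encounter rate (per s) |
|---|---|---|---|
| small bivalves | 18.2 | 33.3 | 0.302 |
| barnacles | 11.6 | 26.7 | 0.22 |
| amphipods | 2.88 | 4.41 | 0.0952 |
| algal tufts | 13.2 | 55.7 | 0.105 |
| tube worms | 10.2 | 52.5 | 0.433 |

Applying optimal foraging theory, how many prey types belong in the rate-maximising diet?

2

E/h in descending order: amphipods 0.653, small bivalves 0.547, barnacles 0.434, algal tufts 0.237, tube worms 0.194 kJ/s. The optimal diet is the largest prefix of this list for which every included type satisfies E_i/h_i > R on the types above it.
Rate on top 1: 0.1931. small bivalves: 0.547 > 0.1931 → include.
Rate on top 2: 0.5028. barnacles: 0.434 < 0.5028 → exclude; stop.
Optimal diet: amphipods, small bivalves — 2 of 5 types.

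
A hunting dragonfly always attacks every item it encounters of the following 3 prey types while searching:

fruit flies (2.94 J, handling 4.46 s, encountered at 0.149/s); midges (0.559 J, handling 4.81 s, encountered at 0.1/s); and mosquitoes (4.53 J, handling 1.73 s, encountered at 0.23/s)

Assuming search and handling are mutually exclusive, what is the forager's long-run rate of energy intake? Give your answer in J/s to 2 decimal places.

0.60 J/s

R = (0.149×2.94 + 0.1×0.559 + 0.23×4.53) / (1 + 0.149×4.46 + 0.1×4.81 + 0.23×1.73) = 1.536/2.543 = 0.6039 J/s.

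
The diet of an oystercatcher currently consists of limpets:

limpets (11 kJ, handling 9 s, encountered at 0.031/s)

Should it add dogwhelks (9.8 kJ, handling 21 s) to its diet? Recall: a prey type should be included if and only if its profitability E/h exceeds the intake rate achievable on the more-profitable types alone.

On limpets alone, R = ΣλE/(1+Σλh) = 0.341/1.279 = 0.2666 kJ/s.
Profitability of dogwhelks: 9.8/21 = 0.4667 kJ/s.
Since 0.4667 > R, including dogwhelks increases the long-run rate.

Yes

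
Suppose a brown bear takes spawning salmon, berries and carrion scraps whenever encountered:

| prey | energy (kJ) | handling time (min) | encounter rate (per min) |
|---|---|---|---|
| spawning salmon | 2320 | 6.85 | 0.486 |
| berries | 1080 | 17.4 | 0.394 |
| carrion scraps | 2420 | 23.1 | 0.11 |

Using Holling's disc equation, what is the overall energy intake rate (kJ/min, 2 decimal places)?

R = Σλ_iE_i / (1 + Σλ_ih_i)
Numerator: 0.486×2320 + 0.394×1080 + 0.11×2420 = 1819
Denominator: 1 + 0.486×6.85 + 0.394×17.4 + 0.11×23.1 = 13.73
R = 1819/13.73 = 132.5 kJ/min

132.54 kJ/min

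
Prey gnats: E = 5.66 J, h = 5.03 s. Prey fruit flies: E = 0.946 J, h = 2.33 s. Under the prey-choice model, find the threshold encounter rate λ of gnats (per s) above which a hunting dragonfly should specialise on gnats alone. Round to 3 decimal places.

0.112 per s

At the threshold, the rate on gnats alone equals the profitability of fruit flies: λ·5.66/(1 + λ·5.03) = 0.946/2.33 = 0.406.
Rearranging, λ(5.66 − 0.406×5.03) = 0.406, so λ = 0.406/3.618 = 0.1122 per s.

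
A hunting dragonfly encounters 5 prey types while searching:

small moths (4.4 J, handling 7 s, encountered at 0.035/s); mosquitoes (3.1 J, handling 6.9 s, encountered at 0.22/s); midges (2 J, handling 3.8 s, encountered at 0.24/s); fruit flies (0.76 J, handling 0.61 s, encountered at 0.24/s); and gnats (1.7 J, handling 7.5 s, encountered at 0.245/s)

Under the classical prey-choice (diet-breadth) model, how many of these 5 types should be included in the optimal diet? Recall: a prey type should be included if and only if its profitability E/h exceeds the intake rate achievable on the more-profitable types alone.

Profitabilities (E/h, J/s): fruit flies 1.25, small moths 0.629, midges 0.526, mosquitoes 0.449, gnats 0.227. Add prey in this order while the next type's profitability exceeds the intake rate on those already taken.
Rate on top 1: 0.1591. small moths: 0.629 > 0.1591 → include.
Rate on top 2: 0.2418. midges: 0.526 > 0.2418 → include.
Rate on top 3: 0.3544. mosquitoes: 0.449 > 0.3544 → include.
Rate on top 4: 0.3921. gnats: 0.227 < 0.3921 → exclude; stop.
Optimal diet: fruit flies, small moths, midges, mosquitoes — 4 of 5 types.

4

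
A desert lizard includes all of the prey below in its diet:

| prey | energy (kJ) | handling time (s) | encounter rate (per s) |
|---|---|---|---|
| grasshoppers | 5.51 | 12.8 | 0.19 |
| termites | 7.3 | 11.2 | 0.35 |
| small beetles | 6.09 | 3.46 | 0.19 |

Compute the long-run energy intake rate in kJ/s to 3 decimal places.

Energy encountered per unit search time: 0.19×5.51 + 0.35×7.3 + 0.19×6.09 = 4.759 kJ/s.
Handling time per unit search time: 0.19×12.8 + 0.35×11.2 + 0.19×3.46 = 7.009.
Rate = 4.759/(1 + 7.009) = 0.5942 kJ/s.

0.594 kJ/s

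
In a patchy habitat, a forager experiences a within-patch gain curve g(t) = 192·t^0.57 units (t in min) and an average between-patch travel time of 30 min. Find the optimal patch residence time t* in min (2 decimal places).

Optimal t* satisfies g'(t*) = g(t*)/(T + t*).
g'(t) = 0.57·192·t^-0.43. Setting 0.57·192·t^-0.43 = 192·t^0.57/(30+t) gives 0.57(30+t) = t, so 0.43·t = 0.57×30.
t* = 0.57×30/0.43 = 39.77 min.

39.77 min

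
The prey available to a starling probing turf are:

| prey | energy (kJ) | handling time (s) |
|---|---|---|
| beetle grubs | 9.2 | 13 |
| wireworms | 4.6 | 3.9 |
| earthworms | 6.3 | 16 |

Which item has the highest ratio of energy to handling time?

wireworms

Profitability E/h (kJ/s): beetle grubs = 9.2/13 = 0.708, wireworms = 4.6/3.9 = 1.18, earthworms = 6.3/16 = 0.394.
Ranked: wireworms > beetle grubs > earthworms.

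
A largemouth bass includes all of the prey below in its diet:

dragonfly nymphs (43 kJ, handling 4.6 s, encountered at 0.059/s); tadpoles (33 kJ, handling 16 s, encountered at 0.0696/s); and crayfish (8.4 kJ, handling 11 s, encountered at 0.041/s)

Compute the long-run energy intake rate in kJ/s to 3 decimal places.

1.826 kJ/s

Energy encountered per unit search time: 0.059×43 + 0.0696×33 + 0.041×8.4 = 5.178 kJ/s.
Handling time per unit search time: 0.059×4.6 + 0.0696×16 + 0.041×11 = 1.836.
Rate = 5.178/(1 + 1.836) = 1.826 kJ/s.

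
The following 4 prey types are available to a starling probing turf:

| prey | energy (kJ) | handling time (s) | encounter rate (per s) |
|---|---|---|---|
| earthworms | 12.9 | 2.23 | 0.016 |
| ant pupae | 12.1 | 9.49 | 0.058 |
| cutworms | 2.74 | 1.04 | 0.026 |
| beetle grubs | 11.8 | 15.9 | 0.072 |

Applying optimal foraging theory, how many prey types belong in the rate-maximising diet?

E/h in descending order: earthworms 5.78, cutworms 2.63, ant pupae 1.28, beetle grubs 0.742 kJ/s. The optimal diet is the largest prefix of this list for which every included type satisfies E_i/h_i > R on the types above it.
Rate on top 1: 0.1993. cutworms: 2.63 > 0.1993 → include.
Rate on top 2: 0.2613. ant pupae: 1.28 > 0.2613 → include.
Rate on top 3: 0.6072. beetle grubs: 0.742 > 0.6072 → include.
Optimal diet: earthworms, cutworms, ant pupae, beetle grubs — 4 of 4 types.

4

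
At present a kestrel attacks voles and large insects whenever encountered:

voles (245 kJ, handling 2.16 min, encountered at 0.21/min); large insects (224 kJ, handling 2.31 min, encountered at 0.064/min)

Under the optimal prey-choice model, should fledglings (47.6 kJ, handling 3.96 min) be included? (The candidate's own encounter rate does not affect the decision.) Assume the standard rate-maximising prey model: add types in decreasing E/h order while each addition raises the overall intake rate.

Intake rate on the current diet: R = (0.21×245 + 0.064×224) / (1 + 0.21×2.16 + 0.064×2.31) = 65.79/1.601 = 41.08 kJ/min.
Profitability of fledglings: 47.6/3.96 = 12.02 kJ/min.
Since 12.02 < R, time spent handling fledglings is better spent searching.

No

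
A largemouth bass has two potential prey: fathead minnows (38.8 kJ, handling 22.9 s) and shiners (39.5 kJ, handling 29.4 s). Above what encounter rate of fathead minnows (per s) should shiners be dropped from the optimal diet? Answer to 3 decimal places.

The zero-one rule: include shiners iff E₂/h₂ > λE₁/(1+λh₁). Equality gives the switch point.
λE₁h₂ = E₂ + λE₂h₁ ⇒ λ = E₂/(E₁h₂ − E₂h₁) = 39.5/(1141 − 904.5) = 0.1673 per s.

0.167 per s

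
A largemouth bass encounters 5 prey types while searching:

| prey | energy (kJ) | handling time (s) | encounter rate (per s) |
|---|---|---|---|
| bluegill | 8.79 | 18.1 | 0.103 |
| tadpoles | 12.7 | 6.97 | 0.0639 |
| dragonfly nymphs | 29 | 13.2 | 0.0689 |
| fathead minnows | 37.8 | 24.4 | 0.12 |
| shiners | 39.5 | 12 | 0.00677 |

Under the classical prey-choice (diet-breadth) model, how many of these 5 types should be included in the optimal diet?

4

E/h in descending order: shiners 3.29, dragonfly nymphs 2.2, tadpoles 1.82, fathead minnows 1.55, bluegill 0.486 kJ/s. The optimal diet is the largest prefix of this list for which every included type satisfies E_i/h_i > R on the types above it.
Rate on top 1: 0.2473. dragonfly nymphs: 2.2 > 0.2473 → include.
Rate on top 2: 1.138. tadpoles: 1.82 > 1.138 → include.
Rate on top 3: 1.263. fathead minnows: 1.55 > 1.263 → include.
Rate on top 4: 1.419. bluegill: 0.486 < 1.419 → exclude; stop.
Optimal diet: shiners, dragonfly nymphs, tadpoles, fathead minnows — 4 of 5 types.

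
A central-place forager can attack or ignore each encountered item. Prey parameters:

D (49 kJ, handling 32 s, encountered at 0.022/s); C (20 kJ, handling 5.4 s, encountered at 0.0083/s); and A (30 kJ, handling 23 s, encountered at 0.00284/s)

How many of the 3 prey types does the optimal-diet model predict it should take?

Rank by E/h (kJ/s): C 3.7, D 1.53, A 1.3. Include each in turn until the next type's E/h falls below the running intake rate.
Rate on top 1: 0.1589. D: 1.53 > 0.1589 → include.
Rate on top 2: 0.7113. A: 1.3 > 0.7113 → include.
Optimal diet: C, D, A — 3 of 3 types.

3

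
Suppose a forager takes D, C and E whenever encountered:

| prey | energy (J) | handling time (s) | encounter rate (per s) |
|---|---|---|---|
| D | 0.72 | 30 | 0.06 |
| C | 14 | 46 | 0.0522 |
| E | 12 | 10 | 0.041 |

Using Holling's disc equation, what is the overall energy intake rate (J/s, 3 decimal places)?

0.226 J/s

R = Σλ_iE_i / (1 + Σλ_ih_i)
Numerator: 0.06×0.72 + 0.0522×14 + 0.041×12 = 1.266
Denominator: 1 + 0.06×30 + 0.0522×46 + 0.041×10 = 5.611
R = 1.266/5.611 = 0.2256 J/s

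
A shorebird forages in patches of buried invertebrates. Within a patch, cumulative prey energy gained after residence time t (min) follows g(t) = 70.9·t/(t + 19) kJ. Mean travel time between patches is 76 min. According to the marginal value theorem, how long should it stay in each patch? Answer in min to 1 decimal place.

38.0 min

Maximise g(t)/(T+t): set derivative to zero → g'(t)(T+t) = g(t).
g'(t) = 70.9·19/(t + 19)². Setting 70.9·19/(t+19)² = 70.9t/[(t+19)(76+t)] gives 19(76+t) = t(t+19), so t² = 19×76 = 1444.
t* = √1444 = 38 min.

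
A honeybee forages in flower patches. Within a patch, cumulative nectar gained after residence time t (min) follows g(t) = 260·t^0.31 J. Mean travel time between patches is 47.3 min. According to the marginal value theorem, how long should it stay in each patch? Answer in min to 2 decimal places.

Maximise g(t)/(T+t): set derivative to zero → g'(t)(T+t) = g(t).
g'(t) = 0.31·260·t^-0.69. Setting 0.31·260·t^-0.69 = 260·t^0.31/(47.3+t) gives 0.31(47.3+t) = t, so 0.69·t = 0.31×47.3.
t* = 0.31×47.3/0.69 = 21.25 min.

21.25 min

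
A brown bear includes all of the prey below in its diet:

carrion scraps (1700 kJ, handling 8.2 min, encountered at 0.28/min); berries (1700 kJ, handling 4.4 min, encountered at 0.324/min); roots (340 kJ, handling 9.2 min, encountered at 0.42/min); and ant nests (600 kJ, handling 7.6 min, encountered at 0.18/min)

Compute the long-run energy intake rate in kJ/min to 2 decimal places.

R = Σλ_iE_i / (1 + Σλ_ih_i)
Numerator: 0.28×1700 + 0.324×1700 + 0.42×340 + 0.18×600 = 1278
Denominator: 1 + 0.28×8.2 + 0.324×4.4 + 0.42×9.2 + 0.18×7.6 = 9.954
R = 1278/9.954 = 128.4 kJ/min

128.36 kJ/min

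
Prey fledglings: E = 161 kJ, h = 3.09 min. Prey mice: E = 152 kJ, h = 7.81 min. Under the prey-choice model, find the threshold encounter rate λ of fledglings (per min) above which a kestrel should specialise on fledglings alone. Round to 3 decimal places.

The zero-one rule: include mice iff E₂/h₂ > λE₁/(1+λh₁). Equality gives the switch point.
λE₁h₂ = E₂ + λE₂h₁ ⇒ λ = E₂/(E₁h₂ − E₂h₁) = 152/(1257 − 469.7) = 0.193 per min.

0.193 per min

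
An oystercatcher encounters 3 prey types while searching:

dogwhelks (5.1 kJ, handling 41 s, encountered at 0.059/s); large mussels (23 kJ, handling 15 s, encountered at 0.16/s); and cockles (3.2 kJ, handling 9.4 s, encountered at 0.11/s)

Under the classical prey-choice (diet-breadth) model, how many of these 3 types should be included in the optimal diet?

Profitabilities (E/h, kJ/s): large mussels 1.53, cockles 0.34, dogwhelks 0.124. Add prey in this order while the next type's profitability exceeds the intake rate on those already taken.
Rate on top 1: 1.082. cockles: 0.34 < 1.082 → exclude; stop.
Optimal diet: large mussels — 1 of 3 types.

1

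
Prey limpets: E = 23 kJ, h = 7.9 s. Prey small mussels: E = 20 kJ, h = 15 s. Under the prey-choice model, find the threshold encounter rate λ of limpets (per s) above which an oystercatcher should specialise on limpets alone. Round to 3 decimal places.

The zero-one rule: include small mussels iff E₂/h₂ > λE₁/(1+λh₁). Equality gives the switch point.
λE₁h₂ = E₂ + λE₂h₁ ⇒ λ = E₂/(E₁h₂ − E₂h₁) = 20/(345 − 158) = 0.107 per s.

0.107 per s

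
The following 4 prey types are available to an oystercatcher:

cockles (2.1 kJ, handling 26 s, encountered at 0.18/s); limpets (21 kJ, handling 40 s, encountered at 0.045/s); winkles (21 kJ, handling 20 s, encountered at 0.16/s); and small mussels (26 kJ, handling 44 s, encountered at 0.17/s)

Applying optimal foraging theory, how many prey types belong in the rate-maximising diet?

1

Rank by E/h (kJ/s): winkles 1.05, small mussels 0.591, limpets 0.525, cockles 0.0808. Include each in turn until the next type's E/h falls below the running intake rate.
Rate on top 1: 0.8. small mussels: 0.591 < 0.8 → exclude; stop.
Optimal diet: winkles — 1 of 4 types.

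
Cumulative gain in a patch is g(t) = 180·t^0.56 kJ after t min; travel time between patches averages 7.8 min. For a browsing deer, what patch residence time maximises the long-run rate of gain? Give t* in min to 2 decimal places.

9.93 min

Maximise g(t)/(T+t): set derivative to zero → g'(t)(T+t) = g(t).
g'(t) = 0.56·180·t^-0.44. Setting 0.56·180·t^-0.44 = 180·t^0.56/(7.8+t) gives 0.56(7.8+t) = t, so 0.44·t = 0.56×7.8.
t* = 0.56×7.8/0.44 = 9.927 min.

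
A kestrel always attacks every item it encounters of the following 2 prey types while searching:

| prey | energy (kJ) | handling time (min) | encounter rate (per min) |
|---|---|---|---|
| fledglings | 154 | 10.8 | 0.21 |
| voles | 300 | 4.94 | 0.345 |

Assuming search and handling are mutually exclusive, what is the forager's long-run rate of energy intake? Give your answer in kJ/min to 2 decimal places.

27.32 kJ/min

R = (0.21×154 + 0.345×300) / (1 + 0.21×10.8 + 0.345×4.94) = 135.8/4.972 = 27.32 kJ/min.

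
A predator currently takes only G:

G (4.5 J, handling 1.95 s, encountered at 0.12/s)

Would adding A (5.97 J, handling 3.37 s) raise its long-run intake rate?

Current rate: (0.12×4.5)/(1 + 0.12×1.95) = 0.4376 J/s.
A: E/h = 5.97/3.37 = 1.772 J/s.
Since 1.772 > R, including A increases the long-run rate.

Yes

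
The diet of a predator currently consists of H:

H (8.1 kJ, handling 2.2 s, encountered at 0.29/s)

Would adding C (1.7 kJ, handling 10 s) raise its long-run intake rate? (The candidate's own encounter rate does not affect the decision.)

On H alone, R = ΣλE/(1+Σλh) = 2.349/1.638 = 1.434 kJ/s.
C: E/h = 1.7/10 = 0.17 kJ/s.
Since 0.17 < R, time spent handling C is better spent searching.

No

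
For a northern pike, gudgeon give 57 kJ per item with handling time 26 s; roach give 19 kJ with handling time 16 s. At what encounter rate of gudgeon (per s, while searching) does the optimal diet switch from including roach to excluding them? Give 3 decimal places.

At the threshold, the rate on gudgeon alone equals the profitability of roach: λ·57/(1 + λ·26) = 19/16 = 1.188.
Rearranging, λ(57 − 1.188×26) = 1.188, so λ = 1.188/26.12 = 0.04545 per s.

0.045 per s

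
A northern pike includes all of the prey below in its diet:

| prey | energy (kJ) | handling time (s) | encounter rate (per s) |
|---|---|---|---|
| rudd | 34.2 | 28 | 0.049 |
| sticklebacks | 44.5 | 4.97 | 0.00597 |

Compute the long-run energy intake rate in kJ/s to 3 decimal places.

R = (0.049×34.2 + 0.00597×44.5) / (1 + 0.049×28 + 0.00597×4.97) = 1.941/2.402 = 0.8084 kJ/s.

0.808 kJ/s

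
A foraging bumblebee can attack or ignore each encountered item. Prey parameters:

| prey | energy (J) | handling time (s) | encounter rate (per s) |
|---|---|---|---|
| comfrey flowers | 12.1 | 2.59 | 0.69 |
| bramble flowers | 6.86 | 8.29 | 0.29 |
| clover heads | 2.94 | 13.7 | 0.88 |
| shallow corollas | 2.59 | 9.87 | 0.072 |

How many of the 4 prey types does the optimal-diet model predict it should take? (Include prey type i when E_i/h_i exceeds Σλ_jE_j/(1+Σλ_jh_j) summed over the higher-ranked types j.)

1

Profitabilities (E/h, J/s): comfrey flowers 4.67, bramble flowers 0.828, shallow corollas 0.262, clover heads 0.215. Add prey in this order while the next type's profitability exceeds the intake rate on those already taken.
Rate on top 1: 2.996. bramble flowers: 0.828 < 2.996 → exclude; stop.
Optimal diet: comfrey flowers — 1 of 4 types.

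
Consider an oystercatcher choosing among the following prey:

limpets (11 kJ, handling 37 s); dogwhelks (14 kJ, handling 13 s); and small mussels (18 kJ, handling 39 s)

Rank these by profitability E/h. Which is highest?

dogwhelks

Profitability E/h (kJ/s): limpets = 11/37 = 0.297, dogwhelks = 14/13 = 1.08, small mussels = 18/39 = 0.462.
Ranked: dogwhelks > small mussels > limpets.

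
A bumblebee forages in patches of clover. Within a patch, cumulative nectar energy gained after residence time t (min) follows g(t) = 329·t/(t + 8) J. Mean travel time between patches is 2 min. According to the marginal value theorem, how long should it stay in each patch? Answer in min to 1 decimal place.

By the marginal value theorem, leave when the instantaneous gain rate g'(t) equals the habitat-wide average g(t)/(T + t).
g'(t) = 329·8/(t + 8)². Setting 329·8/(t+8)² = 329t/[(t+8)(2+t)] gives 8(2+t) = t(t+8), so t² = 8×2 = 16.
t* = √16 = 4 min.

4.0 min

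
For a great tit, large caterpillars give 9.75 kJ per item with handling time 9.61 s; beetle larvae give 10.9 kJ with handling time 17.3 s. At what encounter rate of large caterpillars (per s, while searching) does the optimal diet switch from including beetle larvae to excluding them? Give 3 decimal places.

0.171 per s

The zero-one rule: include beetle larvae iff E₂/h₂ > λE₁/(1+λh₁). Equality gives the switch point.
λE₁h₂ = E₂ + λE₂h₁ ⇒ λ = E₂/(E₁h₂ − E₂h₁) = 10.9/(168.7 − 104.7) = 0.1705 per s.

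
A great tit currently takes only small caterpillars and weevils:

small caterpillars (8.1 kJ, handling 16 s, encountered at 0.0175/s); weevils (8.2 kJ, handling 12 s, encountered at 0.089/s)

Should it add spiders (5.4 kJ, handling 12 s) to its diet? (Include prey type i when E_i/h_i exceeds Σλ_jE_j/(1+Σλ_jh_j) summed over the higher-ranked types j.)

Current rate: (0.0175×8.1 + 0.089×8.2)/(1 + 0.0175×16 + 0.089×12) = 0.3712 kJ/s.
spiders: E/h = 5.4/12 = 0.45 kJ/s.
Since 0.45 > R, including spiders increases the long-run rate.

Yes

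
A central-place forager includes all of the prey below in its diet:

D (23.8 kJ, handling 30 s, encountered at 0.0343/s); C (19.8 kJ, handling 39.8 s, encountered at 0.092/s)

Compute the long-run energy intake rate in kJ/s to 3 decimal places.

0.464 kJ/s

Energy encountered per unit search time: 0.0343×23.8 + 0.092×19.8 = 2.638 kJ/s.
Handling time per unit search time: 0.0343×30 + 0.092×39.8 = 4.691.
Rate = 2.638/(1 + 4.691) = 0.4636 kJ/s.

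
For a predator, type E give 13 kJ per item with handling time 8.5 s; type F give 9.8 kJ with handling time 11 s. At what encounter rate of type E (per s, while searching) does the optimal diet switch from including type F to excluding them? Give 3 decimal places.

At the threshold, the rate on type E alone equals the profitability of type F: λ·13/(1 + λ·8.5) = 9.8/11 = 0.8909.
Rearranging, λ(13 − 0.8909×8.5) = 0.8909, so λ = 0.8909/5.427 = 0.1642 per s.

0.164 per s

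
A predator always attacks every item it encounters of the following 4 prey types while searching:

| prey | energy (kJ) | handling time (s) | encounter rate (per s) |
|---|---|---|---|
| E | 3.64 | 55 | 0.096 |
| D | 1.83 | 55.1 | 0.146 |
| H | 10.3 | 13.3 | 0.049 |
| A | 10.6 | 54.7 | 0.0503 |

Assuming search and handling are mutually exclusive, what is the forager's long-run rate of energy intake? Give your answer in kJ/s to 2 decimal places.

R = (0.096×3.64 + 0.146×1.83 + 0.049×10.3 + 0.0503×10.6) / (1 + 0.096×55 + 0.146×55.1 + 0.049×13.3 + 0.0503×54.7) = 1.655/17.73 = 0.09333 kJ/s.

0.09 kJ/s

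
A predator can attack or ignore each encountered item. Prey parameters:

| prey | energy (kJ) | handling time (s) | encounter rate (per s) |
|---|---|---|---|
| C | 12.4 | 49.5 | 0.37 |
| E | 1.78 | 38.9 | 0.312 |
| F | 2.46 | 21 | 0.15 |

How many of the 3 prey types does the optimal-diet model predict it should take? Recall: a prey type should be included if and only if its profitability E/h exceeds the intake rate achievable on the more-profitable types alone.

E/h in descending order: C 0.251, F 0.117, E 0.0458 kJ/s. The optimal diet is the largest prefix of this list for which every included type satisfies E_i/h_i > R on the types above it.
Rate on top 1: 0.2375. F: 0.117 < 0.2375 → exclude; stop.
Optimal diet: C — 1 of 3 types.

1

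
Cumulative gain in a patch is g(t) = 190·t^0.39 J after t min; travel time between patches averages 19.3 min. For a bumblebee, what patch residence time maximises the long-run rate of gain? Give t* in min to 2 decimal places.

By the marginal value theorem, leave when the instantaneous gain rate g'(t) equals the habitat-wide average g(t)/(T + t).
g'(t) = 0.39·190·t^-0.61. Setting 0.39·190·t^-0.61 = 190·t^0.39/(19.3+t) gives 0.39(19.3+t) = t, so 0.61·t = 0.39×19.3.
t* = 0.39×19.3/0.61 = 12.34 min.

12.34 min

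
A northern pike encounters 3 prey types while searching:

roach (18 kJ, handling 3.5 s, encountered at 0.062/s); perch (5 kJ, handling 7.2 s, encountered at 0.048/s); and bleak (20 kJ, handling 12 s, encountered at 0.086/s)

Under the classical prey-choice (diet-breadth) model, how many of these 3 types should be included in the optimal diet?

E/h in descending order: roach 5.14, bleak 1.67, perch 0.694 kJ/s. The optimal diet is the largest prefix of this list for which every included type satisfies E_i/h_i > R on the types above it.
Rate on top 1: 0.917. bleak: 1.67 > 0.917 → include.
Rate on top 2: 1.261. perch: 0.694 < 1.261 → exclude; stop.
Optimal diet: roach, bleak — 2 of 3 types.

2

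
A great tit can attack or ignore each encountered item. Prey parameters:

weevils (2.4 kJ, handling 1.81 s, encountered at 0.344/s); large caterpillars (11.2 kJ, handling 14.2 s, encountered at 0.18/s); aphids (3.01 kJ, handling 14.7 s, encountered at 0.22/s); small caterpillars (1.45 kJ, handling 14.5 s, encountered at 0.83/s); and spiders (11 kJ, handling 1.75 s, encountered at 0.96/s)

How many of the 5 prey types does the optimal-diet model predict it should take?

Rank by E/h (kJ/s): spiders 6.29, weevils 1.33, large caterpillars 0.789, aphids 0.205, small caterpillars 0.1. Include each in turn until the next type's E/h falls below the running intake rate.
Rate on top 1: 3.94. weevils: 1.33 < 3.94 → exclude; stop.
Optimal diet: spiders — 1 of 5 types.

1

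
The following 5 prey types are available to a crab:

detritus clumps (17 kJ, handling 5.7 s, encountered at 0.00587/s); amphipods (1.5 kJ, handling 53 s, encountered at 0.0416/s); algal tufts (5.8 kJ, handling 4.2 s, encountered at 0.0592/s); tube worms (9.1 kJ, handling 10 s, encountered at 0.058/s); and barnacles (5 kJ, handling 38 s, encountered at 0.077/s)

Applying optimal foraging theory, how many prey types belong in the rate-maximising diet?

Profitabilities (E/h, kJ/s): detritus clumps 2.98, algal tufts 1.38, tube worms 0.91, barnacles 0.132, amphipods 0.0283. Add prey in this order while the next type's profitability exceeds the intake rate on those already taken.
Rate on top 1: 0.09656. algal tufts: 1.38 > 0.09656 → include.
Rate on top 2: 0.3456. tube worms: 0.91 > 0.3456 → include.
Rate on top 3: 0.5214. barnacles: 0.132 < 0.5214 → exclude; stop.
Optimal diet: detritus clumps, algal tufts, tube worms — 3 of 5 types.

3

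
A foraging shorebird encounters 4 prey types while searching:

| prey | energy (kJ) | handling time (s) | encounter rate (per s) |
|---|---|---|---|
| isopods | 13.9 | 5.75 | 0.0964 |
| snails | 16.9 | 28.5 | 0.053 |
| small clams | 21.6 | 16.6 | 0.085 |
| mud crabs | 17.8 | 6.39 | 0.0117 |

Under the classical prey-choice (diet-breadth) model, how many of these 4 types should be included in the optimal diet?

Rank by E/h (kJ/s): mud crabs 2.79, isopods 2.42, small clams 1.3, snails 0.593. Include each in turn until the next type's E/h falls below the running intake rate.
Rate on top 1: 0.1938. isopods: 2.42 > 0.1938 → include.
Rate on top 2: 0.9504. small clams: 1.3 > 0.9504 → include.
Rate on top 3: 1.113. snails: 0.593 < 1.113 → exclude; stop.
Optimal diet: mud crabs, isopods, small clams — 3 of 4 types.

3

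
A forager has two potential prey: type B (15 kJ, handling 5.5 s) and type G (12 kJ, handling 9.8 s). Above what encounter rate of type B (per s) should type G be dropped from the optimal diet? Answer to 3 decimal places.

0.148 per s

Drop type G once their profitability E₂/h₂ falls below the rate achievable on type B alone: E₂/h₂ = λE₁/(1 + λh₁).
Solve for λ: λE₁h₂ = E₂(1 + λh₁) → λ(E₁h₂ − E₂h₁) = E₂ → λ = E₂/(E₁h₂ − E₂h₁).
λ = 12/(15×9.8 − 12×5.5) = 12/81 = 0.1481 per s.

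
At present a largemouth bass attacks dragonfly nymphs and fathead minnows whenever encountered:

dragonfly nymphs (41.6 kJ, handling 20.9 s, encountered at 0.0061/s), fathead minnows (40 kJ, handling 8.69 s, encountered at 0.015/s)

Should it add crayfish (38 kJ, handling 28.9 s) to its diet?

Yes

Intake rate on the current diet: R = (0.0061×41.6 + 0.015×40) / (1 + 0.0061×20.9 + 0.015×8.69) = 0.8538/1.258 = 0.6788 kJ/s.
Profitability of crayfish: 38/28.9 = 1.315 kJ/s.
1.315 > 0.6788, so adding crayfish raises the average — include it.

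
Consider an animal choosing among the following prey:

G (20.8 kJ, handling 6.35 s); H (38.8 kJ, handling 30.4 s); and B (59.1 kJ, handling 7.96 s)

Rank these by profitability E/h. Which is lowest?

In descending order of E/h:
B: 59.1/7.96 = 7.42 kJ/s
G: 20.8/6.35 = 3.28 kJ/s
H: 38.8/30.4 = 1.28 kJ/s

H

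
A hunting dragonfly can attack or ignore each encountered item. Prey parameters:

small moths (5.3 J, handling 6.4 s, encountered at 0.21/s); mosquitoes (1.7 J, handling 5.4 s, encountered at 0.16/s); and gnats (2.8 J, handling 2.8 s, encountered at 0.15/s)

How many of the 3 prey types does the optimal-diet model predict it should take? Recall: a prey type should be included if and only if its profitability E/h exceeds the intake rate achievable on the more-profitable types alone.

E/h in descending order: gnats 1, small moths 0.828, mosquitoes 0.315 J/s. The optimal diet is the largest prefix of this list for which every included type satisfies E_i/h_i > R on the types above it.
Rate on top 1: 0.2958. small moths: 0.828 > 0.2958 → include.
Rate on top 2: 0.5546. mosquitoes: 0.315 < 0.5546 → exclude; stop.
Optimal diet: gnats, small moths — 2 of 3 types.

2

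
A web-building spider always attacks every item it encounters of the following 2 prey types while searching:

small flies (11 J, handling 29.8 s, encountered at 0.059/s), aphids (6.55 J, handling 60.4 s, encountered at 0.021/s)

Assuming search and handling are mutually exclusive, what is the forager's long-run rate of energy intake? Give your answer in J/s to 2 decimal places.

0.20 J/s

R = Σλ_iE_i / (1 + Σλ_ih_i)
Numerator: 0.059×11 + 0.021×6.55 = 0.7866
Denominator: 1 + 0.059×29.8 + 0.021×60.4 = 4.027
R = 0.7866/4.027 = 0.1953 J/s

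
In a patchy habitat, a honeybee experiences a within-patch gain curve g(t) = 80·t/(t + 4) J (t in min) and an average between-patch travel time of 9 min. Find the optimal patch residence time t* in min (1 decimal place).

6.0 min

Optimal t* satisfies g'(t*) = g(t*)/(T + t*).
g'(t) = 80·4/(t + 4)². Setting 80·4/(t+4)² = 80t/[(t+4)(9+t)] gives 4(9+t) = t(t+4), so t² = 4×9 = 36.
t* = √36 = 6 min.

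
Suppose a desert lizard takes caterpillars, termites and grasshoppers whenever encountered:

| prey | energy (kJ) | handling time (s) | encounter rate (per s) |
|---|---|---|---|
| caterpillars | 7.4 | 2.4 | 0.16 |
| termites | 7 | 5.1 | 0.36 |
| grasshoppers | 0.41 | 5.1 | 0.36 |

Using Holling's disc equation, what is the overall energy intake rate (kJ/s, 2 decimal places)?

0.76 kJ/s

R = (0.16×7.4 + 0.36×7 + 0.36×0.41) / (1 + 0.16×2.4 + 0.36×5.1 + 0.36×5.1) = 3.852/5.056 = 0.7618 kJ/s.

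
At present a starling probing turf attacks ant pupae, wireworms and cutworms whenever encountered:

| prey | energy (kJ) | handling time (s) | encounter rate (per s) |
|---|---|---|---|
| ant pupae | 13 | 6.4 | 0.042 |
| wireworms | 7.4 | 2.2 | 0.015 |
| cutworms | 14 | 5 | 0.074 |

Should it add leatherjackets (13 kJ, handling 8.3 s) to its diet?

Intake rate on the current diet: R = (0.042×13 + 0.015×7.4 + 0.074×14) / (1 + 0.042×6.4 + 0.015×2.2 + 0.074×5) = 1.693/1.672 = 1.013 kJ/s.
Profitability of leatherjackets: 13/8.3 = 1.566 kJ/s.
1.566 > 1.013, so adding leatherjackets raises the average — include it.

Yes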